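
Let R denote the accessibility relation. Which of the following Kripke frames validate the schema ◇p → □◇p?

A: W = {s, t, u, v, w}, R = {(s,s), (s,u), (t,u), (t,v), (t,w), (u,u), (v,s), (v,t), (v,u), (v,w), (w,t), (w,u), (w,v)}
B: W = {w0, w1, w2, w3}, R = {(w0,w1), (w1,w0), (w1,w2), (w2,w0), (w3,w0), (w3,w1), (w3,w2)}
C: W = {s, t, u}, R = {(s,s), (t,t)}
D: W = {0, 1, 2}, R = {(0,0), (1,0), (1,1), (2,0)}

The schema corresponds to the Euclidean property: ∀x ∀y ∀z (Rxy ∧ Rxz → Ryz).
A: fails — Rsu and Rss but not Rus.
B: fails — Rw0w1 and Rw0w1 but not Rw1w1.
C: condition met.
D: fails — R10 and R11 but not R01.
Valid on: C.

C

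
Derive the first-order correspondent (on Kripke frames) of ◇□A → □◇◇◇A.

∀x ∀y ∀z ((xRy ∧ xRz) → ∃w (yRw ∧ zR³w))

This is a Sahlqvist (Geach-type) schema ◇^1□^1A → □^1◇^3A.
First-order correspondent: ∀x ∀y ∀z ((xRy ∧ xRz) → ∃w (yRw ∧ zR³w)).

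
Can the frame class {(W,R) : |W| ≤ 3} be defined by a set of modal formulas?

Any modally definable frame class is closed under disjoint unions.
Any modal formula valid on each of 4 disjoint one-world frames is valid on their disjoint union (validity is preserved under disjoint unions). Each one-world frame has |W|=1≤3, but the union has |W|=4.
So no modal formula (or set of formulas) defines exactly the |W|≤3 frames.

Not modally definable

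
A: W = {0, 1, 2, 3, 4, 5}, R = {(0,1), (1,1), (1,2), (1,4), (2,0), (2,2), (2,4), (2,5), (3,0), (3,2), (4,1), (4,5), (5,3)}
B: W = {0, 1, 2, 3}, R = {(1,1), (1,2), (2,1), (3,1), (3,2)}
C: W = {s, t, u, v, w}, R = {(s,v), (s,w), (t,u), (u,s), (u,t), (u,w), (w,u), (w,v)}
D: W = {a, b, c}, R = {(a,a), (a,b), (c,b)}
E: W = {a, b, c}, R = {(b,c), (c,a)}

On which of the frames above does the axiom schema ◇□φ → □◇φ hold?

B

Frame correspondent (Sahlqvist): ∀x ∀y ∀z (Rxy ∧ Rxz → ∃w (Ryw ∧ Rzw)) — i.e. convergence.
A: fails — R20 and R25 but 0 and 5 have no common successor.
B: satisfies the condition.
C: fails — Rsv and Rsv but v and v have no common successor.
D: fails — Raa and Rab but a and b have no common successor.
E: fails — Rca and Rca but a and a have no common successor.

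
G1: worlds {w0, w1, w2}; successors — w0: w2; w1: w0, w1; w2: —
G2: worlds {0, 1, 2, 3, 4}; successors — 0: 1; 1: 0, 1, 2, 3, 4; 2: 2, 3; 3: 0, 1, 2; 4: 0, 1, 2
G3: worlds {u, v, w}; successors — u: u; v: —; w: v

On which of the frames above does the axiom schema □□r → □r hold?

G2

This is the axiom for density; its first-order frame correspondent is ∀x ∀y (Rxy → ∃z (Rxz ∧ Rzy)).
G1: fails — Rw0w2 but no z with Rw0z and Rzw2.
G2: holds.
G3: fails — Rwv but no z with Rwz and Rzv.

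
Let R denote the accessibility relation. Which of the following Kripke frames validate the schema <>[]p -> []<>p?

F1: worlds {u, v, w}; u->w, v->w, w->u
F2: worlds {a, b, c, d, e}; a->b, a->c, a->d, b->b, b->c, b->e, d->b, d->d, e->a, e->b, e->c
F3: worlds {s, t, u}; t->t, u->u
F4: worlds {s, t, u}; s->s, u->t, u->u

The schema corresponds to convergence: forall x forall y forall z (Rxy & Rxz -> exists w (Ryw & Rzw)).
F1: condition met.
F2: fails — Rab and Rac but b and c have no common successor.
F3: condition met.
F4: fails — Rut and Rut but t and t have no common successor.
Valid on: F1, F3.

F1, F3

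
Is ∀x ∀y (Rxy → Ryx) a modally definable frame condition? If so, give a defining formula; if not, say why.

This is a Sahlqvist condition; the B axiom q → □◇q defines it.

Yes — defined by q → □◇q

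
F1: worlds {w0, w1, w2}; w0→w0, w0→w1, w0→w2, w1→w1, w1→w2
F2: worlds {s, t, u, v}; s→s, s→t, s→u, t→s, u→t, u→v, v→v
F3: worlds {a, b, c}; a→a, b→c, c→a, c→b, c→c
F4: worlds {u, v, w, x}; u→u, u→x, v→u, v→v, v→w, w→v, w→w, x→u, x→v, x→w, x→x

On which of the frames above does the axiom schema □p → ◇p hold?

Frame correspondent (Sahlqvist): ∀x ∃y Rxy — i.e. seriality.
F1: fails — world w2 has no successor.
F2: ✓.
F3: ✓.
F4: ✓.

F2, F3, F4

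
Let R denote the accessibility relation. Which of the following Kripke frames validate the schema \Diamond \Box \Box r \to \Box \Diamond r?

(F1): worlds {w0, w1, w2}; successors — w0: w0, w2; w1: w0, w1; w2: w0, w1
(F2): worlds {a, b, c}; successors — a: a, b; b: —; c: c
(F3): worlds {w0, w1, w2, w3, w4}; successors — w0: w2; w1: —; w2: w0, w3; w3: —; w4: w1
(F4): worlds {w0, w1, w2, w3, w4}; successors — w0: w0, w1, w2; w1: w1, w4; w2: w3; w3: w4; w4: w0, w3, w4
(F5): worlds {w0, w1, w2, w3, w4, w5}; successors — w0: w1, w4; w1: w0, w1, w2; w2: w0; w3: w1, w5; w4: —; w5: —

(F1)

This is the axiom for a generalized confluence (Geach) condition; its first-order frame correspondent is \forall x \forall y \forall z ((xRy \wedge xRz) \to \exists w (y R^2 w \wedge zRw)).
(F1): satisfies the condition.
(F2): fails — aRa, aRb but no w with aR²w and bRw.
(F3): fails — w0Rw2, w0Rw2 but no w with w2R²w and w2Rw.
(F4): fails — w0Rw2, w0Rw0 but no w with w2R²w and w0Rw.
(F5): fails — w0Rw1, w0Rw4 but no w with w1R²w and w4Rw.
Valid on: (F1).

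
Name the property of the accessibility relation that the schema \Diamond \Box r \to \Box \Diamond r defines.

convergence

Suppose ◇□r→□◇r is valid. Take Rxy, Rxz and set V(r)={w : Ryw}. Then □r at y so ◇□r at x, so □◇r at x, so ◇r at z, giving w with Rzw and Ryw.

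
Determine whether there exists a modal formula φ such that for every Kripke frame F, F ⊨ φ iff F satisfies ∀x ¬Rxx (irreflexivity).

Any modally definable frame class is closed under surjective bounded morphisms.
The 2-cycle (worlds 0,1 with 0→1→0) is irreflexive, and the map sending every world to a single reflexive point • is a surjective bounded morphism (forth: every edge maps to (•,•); back: every world has a successor). So any modal formula valid on the 2-cycle is also valid on the reflexive point, which is not irreflexive.
Hence irreflexivity is not modally definable.

Not definable by any modal formula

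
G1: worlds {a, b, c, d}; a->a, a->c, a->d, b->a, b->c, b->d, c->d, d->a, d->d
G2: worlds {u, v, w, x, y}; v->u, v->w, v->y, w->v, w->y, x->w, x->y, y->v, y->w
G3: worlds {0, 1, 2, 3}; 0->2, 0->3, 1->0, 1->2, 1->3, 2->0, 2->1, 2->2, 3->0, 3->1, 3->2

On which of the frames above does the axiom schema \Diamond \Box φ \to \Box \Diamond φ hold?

Frame correspondent (Sahlqvist): \forall x \forall y \forall z (Rxy \wedge Rxz \to \exists w (Ryw \wedge Rzw)) — i.e. convergence.
G1: satisfies the condition.
G2: fails — Rvw and Rvu but w and u have no common successor.
G3: satisfies the condition.

G1, G3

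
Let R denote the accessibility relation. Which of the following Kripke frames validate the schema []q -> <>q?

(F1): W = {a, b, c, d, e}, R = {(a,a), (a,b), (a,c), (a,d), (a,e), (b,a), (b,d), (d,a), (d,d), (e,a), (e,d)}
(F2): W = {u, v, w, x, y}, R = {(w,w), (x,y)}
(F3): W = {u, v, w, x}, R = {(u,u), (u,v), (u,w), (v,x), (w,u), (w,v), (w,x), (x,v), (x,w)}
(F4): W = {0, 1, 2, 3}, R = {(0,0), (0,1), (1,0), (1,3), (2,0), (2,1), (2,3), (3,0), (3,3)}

(F3), (F4)

Frame correspondent (Sahlqvist): forall x exists y Rxy — i.e. seriality.
(F1): fails — world c has no successor.
(F2): fails — world u has no successor.
(F3): condition met.
(F4): condition met.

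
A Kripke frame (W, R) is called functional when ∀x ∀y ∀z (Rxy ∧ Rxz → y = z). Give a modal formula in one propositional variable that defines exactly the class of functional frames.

This is partial functionality; the standard corresponding axiom is CD: ◇r → □r.

◇r → □r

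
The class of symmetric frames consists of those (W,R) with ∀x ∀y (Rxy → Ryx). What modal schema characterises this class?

This is symmetry; the standard corresponding axiom is B: r → □◇r.
Suppose r→□◇r is valid. Take Rxy and set V(r)={x}. Then r at x, so □◇r at x, so ◇r at y, so some z with Ryz has r; z=x, i.e. Ryx.

r → □◇r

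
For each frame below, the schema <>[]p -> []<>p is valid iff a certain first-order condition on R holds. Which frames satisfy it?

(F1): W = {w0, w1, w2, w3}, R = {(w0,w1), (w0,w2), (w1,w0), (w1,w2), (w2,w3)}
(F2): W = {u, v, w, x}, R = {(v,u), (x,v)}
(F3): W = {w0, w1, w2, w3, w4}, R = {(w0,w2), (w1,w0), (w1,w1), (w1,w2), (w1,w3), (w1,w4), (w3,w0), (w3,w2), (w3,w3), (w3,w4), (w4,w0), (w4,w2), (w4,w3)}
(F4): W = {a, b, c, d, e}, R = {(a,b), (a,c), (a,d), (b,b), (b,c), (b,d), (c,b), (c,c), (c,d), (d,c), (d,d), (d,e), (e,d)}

This is the axiom for convergence; its first-order frame correspondent is forall x forall y forall z (Rxy & Rxz -> exists w (Ryw & Rzw)).
(F1): fails — Rw0w1 and Rw0w2 but w1 and w2 have no common successor.
(F2): fails — Rvu and Rvu but u and u have no common successor.
(F3): fails — Rw0w2 and Rw0w2 but w2 and w2 have no common successor.
(F4): holds.

(F4)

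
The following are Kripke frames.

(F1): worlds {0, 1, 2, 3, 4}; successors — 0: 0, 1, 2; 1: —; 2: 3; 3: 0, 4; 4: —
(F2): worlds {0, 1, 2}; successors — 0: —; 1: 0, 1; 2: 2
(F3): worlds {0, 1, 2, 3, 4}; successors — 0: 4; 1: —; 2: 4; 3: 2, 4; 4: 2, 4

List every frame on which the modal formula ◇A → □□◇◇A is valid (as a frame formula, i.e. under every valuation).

(F3)

The schema corresponds to a generalized confluence (Geach) condition: ∀x ∀y ∀z ((xRy ∧ xR²z) → ∃w (y = w ∧ zR²w)).
(F1): fails — 0R0, 0R²1 but no w with 0=w and 1R²w.
(F2): fails — 1R0, 1R²0 but no w with 0=w and 0R²w.
(F3): holds.
Valid on: (F3).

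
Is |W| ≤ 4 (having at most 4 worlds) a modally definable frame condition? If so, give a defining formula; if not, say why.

Not modally definable

Any modally definable frame class is closed under disjoint unions.
Any modal formula valid on each of 5 disjoint one-world frames is valid on their disjoint union (validity is preserved under disjoint unions). Each one-world frame has |W|=1≤4, but the union has |W|=5.
So the class is not modally definable.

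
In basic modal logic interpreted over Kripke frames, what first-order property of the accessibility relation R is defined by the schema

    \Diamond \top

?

◇⊤ holds at w iff w has a successor, so frame-validity of ◇⊤ is exactly seriality. Equivalently via □φ → ◇φ:
Suppose □φ→◇φ is valid. At any x set V(φ)=W. Then □φ at x, so ◇φ at x, so x has a successor.
Conversely, on a frame with seriality the schema holds at every world under every valuation.
So the correspondent is seriality.

seriality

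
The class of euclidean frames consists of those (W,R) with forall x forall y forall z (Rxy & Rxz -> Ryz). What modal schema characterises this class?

◇q → □◇q

This is the Euclidean property; the standard corresponding axiom is 5: ◇q → □◇q.
Suppose ◇q→□◇q is valid. Take Rxy, Rxz and set V(q)={y}. Then ◇q at x, so □◇q at x, so ◇q at z, so some w with Rzw has q; w=y, i.e. Rzy. By symmetry of the argument, Ryz.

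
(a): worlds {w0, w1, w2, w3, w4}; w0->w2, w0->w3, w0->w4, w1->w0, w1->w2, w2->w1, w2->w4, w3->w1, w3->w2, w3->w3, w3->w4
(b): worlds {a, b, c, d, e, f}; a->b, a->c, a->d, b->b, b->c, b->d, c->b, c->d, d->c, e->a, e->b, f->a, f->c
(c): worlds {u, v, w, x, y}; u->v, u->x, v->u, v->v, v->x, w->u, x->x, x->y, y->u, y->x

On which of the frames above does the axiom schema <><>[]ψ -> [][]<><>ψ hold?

(c)

This is the axiom for a generalized confluence (Geach) condition; its first-order frame correspondent is forall x forall y forall z ((x R^2 y & x R^2 z) -> exists w (yRw & z R^2 w)).
(a): fails — w0R²w1, w0R²w4 but no w with w1Rw and w4R²w.
(b): fails — aR²d, aR²d but no w with dRw and dR²w.
(c): satisfies the condition.
Valid on: (c).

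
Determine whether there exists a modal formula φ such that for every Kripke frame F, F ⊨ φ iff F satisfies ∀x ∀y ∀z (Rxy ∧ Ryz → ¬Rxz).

If a class were modally definable it would be closed under surjective bounded morphisms (Goldblatt–Thomason).
The 3-cycle (worlds s,t,u with s→t→u→s) is intransitive. Mapping every world to a single reflexive point • is a surjective bounded morphism; the reflexive point is not intransitive (R••∧R•• but R••).
Hence intransitivity is not modally definable.

No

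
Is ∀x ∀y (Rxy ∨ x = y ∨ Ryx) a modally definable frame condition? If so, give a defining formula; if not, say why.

Not definable by any modal formula

Any modally definable frame class is closed under disjoint unions.
Take 2 disjoint single-world reflexive frames: each is trivially connected, but their disjoint union has 2 worlds with no edge between distinct components, so it is not connected.
Hence connectedness of R is not modally definable.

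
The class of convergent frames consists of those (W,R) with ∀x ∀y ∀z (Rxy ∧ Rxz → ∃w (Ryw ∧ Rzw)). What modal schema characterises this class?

The condition is convergence. The .2 schema ◇□s → □◇s defines it.
Suppose ◇□s→□◇s is valid. Take Rxy, Rxz and set V(s)={w : Ryw}. Then □s at y so ◇□s at x, so □◇s at x, so ◇s at z, giving w with Rzw and Ryw.

◇□s → □◇s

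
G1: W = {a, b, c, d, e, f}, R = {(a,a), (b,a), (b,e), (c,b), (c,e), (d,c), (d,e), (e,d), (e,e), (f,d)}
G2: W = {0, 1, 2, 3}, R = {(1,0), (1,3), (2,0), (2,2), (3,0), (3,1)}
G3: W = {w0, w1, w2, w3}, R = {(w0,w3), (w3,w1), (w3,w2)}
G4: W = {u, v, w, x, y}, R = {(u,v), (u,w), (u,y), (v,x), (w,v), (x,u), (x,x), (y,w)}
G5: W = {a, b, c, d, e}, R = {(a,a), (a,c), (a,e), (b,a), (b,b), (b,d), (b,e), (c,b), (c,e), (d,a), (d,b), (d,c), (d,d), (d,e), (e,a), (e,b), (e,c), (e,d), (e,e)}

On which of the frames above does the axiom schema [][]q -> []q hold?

G5

Frame correspondent (Sahlqvist): forall x forall y (Rxy -> exists z (Rxz & Rzy)) — i.e. density.
G1: fails — Rdc but no z with Rdz and Rzc.
G2: fails — R31 but no z with R3z and Rz1.
G3: fails — Rw3w1 but no z with Rw3z and Rzw1.
G4: fails — Ryw but no z with Ryz and Rzw.
G5: ✓.
Valid on: G5.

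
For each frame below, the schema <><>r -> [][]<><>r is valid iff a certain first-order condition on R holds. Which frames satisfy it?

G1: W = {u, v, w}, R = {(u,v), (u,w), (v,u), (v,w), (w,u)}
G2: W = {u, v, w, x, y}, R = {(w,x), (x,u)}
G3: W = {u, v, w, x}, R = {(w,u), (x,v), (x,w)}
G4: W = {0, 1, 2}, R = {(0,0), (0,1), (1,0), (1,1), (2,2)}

The schema corresponds to a generalized confluence (Geach) condition: forall x forall y forall z ((x R^2 y & x R^2 z) -> exists w (y = w & z R^2 w)).
G1: fails — uR²u, uR²w but no t with u=t and wR²t.
G2: fails — wR²u, wR²u but no t with u=t and uR²t.
G3: fails — xR²u, xR²u but no t with u=t and uR²t.
G4: satisfies the condition.
Valid on: G4.

G4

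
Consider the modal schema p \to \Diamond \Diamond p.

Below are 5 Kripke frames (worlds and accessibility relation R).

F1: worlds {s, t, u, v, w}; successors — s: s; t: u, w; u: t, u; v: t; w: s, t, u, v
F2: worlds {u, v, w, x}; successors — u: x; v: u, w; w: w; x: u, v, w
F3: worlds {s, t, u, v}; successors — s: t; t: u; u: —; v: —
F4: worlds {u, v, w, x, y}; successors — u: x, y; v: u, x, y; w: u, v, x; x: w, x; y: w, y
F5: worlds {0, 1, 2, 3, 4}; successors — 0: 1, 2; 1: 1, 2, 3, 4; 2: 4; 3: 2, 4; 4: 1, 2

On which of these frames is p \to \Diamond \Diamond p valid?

none

Frame correspondent (Sahlqvist): \forall x \exists w (x = w \wedge x R^2 w) — i.e. a generalized confluence (Geach) condition.
F1: fails — at v but no w* with v=w* and vR²w*.
F2: fails — at v but no t with v=t and vR²t.
F3: fails — at s but no w with s=w and sR²w.
F4: fails — at u but no t with u=t and uR²t.
F5: fails — at 0 but no w with 0=w and 0R²w.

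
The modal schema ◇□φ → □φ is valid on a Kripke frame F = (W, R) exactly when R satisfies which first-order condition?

The Euclidean property

Equivalently (dual form): ◇φ → □◇φ.
Suppose ◇φ→□◇φ is valid. Take Rxy, Rxz and set V(φ)={y}. Then ◇φ at x, so □◇φ at x, so ◇φ at z, so some w with Rzw has φ; w=y, i.e. Rzy. By symmetry of the argument, Ryz.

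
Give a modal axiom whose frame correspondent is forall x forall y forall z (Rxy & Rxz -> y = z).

The condition is partial functionality. The CD schema ◇s → □s defines it.
Suppose ◇s→□s is valid. Take Rxy, Rxz and set V(s)={y}. Then ◇s at x, so □s at x, so s at z, i.e. z=y.

◇s → □s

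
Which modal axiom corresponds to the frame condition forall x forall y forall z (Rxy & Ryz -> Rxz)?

□ψ → □□ψ

The condition is transitivity. The 4 schema □ψ → □□ψ defines it.
Suppose □ψ→□□ψ is valid. Take Rxy, Ryz and set V(ψ)={w : Rxw}. Then □ψ at x, so □□ψ at x, so □ψ at y, so ψ at z, i.e. Rxz.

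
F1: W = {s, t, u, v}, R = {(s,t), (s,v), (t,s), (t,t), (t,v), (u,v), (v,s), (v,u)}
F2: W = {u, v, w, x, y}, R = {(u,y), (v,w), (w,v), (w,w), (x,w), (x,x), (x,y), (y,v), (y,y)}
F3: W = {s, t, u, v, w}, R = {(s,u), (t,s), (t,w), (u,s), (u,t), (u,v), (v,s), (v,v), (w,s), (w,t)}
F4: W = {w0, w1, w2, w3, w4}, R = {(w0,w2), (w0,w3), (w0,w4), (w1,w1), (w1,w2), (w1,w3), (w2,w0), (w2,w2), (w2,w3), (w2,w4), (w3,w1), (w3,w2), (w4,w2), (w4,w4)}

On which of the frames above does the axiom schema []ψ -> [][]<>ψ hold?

Frame correspondent (Sahlqvist): forall x forall z (x R^2 z -> exists w (xRw & zRw)) — i.e. a generalized confluence (Geach) condition.
F1: fails — sR²v but no w with sRw and vRw.
F2: fails — uR²v but no t with uRt and vRt.
F3: fails — sR²t but no w* with sRw* and tRw*.
F4: condition met.
Valid on: F4.

F4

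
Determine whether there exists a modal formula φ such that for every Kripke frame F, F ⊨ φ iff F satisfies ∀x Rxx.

Yes, by □q → q

This is a Sahlqvist condition; the T axiom □q → q defines it.
Suppose □q→q is valid. At any x set V(q)={w : Rxw}. Then □q holds at x, so q holds at x, i.e. Rxx.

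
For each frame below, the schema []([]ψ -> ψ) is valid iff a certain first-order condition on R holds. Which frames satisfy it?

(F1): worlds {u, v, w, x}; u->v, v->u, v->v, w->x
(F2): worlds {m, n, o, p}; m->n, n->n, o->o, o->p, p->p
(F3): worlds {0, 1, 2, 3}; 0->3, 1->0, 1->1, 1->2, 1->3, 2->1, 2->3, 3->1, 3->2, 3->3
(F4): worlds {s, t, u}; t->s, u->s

The schema corresponds to shift-reflexivity: forall x forall y (Rxy -> Ryy).
(F1): fails — Rvu but not Ruu.
(F2): condition met.
(F3): fails — R10 but not R00.
(F4): fails — Rus but not Rss.

(F2)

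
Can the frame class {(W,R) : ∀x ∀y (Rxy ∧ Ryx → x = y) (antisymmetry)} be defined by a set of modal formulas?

Not modally definable

Any modally definable frame class is closed under surjective bounded morphisms.
The 6-cycle (worlds a,b,c,d,e,f with a→b→c→d→e→f→a) is antisymmetric. Sending even-indexed worlds to a and odd-indexed worlds to b is a surjective bounded morphism onto the two-world frame with a↔b, which is not antisymmetric.
So the class is not modally definable.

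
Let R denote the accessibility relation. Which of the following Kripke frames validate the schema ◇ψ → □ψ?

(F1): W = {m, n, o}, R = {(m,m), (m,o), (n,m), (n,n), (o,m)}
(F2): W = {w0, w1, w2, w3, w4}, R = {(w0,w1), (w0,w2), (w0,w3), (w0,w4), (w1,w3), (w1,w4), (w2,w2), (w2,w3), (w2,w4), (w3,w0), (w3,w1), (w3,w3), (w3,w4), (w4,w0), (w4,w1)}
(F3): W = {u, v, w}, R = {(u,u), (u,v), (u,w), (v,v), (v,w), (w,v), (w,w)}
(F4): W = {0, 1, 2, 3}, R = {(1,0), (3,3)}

This is the axiom for partial functionality; its first-order frame correspondent is ∀x ∀y ∀z (Rxy ∧ Rxz → y = z).
(F1): fails — m sees both m and o.
(F2): fails — w0 sees both w1 and w2.
(F3): fails — u sees both u and v.
(F4): ✓.

(F4)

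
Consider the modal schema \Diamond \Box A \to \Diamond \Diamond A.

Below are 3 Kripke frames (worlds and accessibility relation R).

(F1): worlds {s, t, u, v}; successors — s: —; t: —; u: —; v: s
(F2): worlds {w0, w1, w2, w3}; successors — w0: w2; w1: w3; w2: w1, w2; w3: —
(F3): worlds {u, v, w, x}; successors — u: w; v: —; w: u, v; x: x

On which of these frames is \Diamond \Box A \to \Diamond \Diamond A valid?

This is the axiom for a generalized confluence (Geach) condition; its first-order frame correspondent is \forall x \forall y (xRy \to \exists w (yRw \wedge x R^2 w)).
(F1): fails — vRs but no w with sRw and vR²w.
(F2): fails — w1Rw3 but no w with w3Rw and w1R²w.
(F3): fails — wRv but no t with vRt and wR²t.

none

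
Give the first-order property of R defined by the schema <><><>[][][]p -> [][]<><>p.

forall x forall y forall z ((x R^3 y & x R^2 z) -> exists w (y R^3 w & z R^2 w))

This is a Sahlqvist (Geach-type) schema ◇^3□^3p → □^2◇^2p.
Minimal-valuation argument: fix x; take any y with xR^3y and any z with xR^2z. Set V(p) to the set of worlds R-reachable from y in exactly 3 steps. Then □^3p holds at y, so the antecedent holds at x; validity forces ◇^2p at z, giving a w with zR^2w and yR^3w.
First-order correspondent: forall x forall y forall z ((x R^3 y & x R^2 z) -> exists w (y R^3 w & z R^2 w)).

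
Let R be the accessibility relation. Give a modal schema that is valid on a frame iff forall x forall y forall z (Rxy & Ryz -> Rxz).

A defining formula is □r → □□r (the 4 axiom).

□r → □□r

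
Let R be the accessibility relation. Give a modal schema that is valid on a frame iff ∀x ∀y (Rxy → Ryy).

The condition is shift-reflexivity. The T□ schema □(□r → r) defines it.
Suppose □(□r→r) is valid. Take Rxy and set V(r)={w : Ryw}. Then at y, □r holds; since □(□r→r) at x, □r→r at y, so r at y, i.e. Ryy.

□(□r → r)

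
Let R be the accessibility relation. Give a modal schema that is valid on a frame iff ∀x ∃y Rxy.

This is seriality; the standard corresponding axiom is D: □q → ◇q.

□q → ◇q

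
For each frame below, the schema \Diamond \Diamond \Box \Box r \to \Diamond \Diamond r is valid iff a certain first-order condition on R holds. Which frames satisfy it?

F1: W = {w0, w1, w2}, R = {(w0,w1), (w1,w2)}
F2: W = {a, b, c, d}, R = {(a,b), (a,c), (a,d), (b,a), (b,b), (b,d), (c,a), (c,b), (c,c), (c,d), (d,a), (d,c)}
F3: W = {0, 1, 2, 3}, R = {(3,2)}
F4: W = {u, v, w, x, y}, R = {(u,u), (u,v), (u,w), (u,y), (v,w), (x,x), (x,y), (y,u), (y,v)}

F2, F3

Frame correspondent (Sahlqvist): \forall x \forall y (x R^2 y \to \exists w (y R^2 w \wedge x R^2 w)) — i.e. a generalized confluence (Geach) condition.
F1: fails — w0R²w2 but no w with w2R²w and w0R²w.
F2: holds.
F3: holds.
F4: fails — uR²v but no t with vR²t and uR²t.
Valid on: F2, F3.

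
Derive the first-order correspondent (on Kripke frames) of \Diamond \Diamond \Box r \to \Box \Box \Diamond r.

This is a Sahlqvist (Geach-type) schema ◇^2□^1r → □^2◇^1r.
First-order correspondent: \forall x \forall y \forall z ((x R^2 y \wedge x R^2 z) \to \exists w (yRw \wedge zRw)).

\forall x \forall y \forall z ((x R^2 y \wedge x R^2 z) \to \exists w (yRw \wedge zRw))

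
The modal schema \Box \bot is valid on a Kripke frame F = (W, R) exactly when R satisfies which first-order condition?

□⊥ is valid iff no world has any successor (otherwise □⊥ fails at any world with one).
Conversely, on a frame with emptiness of R the schema holds at every world under every valuation.
So the correspondent is emptiness of R.

Emptiness of R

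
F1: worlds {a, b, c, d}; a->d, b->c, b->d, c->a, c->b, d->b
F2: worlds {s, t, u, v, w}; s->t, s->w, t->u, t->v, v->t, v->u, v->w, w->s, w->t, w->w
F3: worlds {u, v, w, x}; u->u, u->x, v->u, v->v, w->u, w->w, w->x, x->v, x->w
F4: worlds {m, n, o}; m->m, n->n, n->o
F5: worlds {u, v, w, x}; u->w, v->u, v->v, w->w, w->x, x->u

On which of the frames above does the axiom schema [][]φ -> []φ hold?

The schema corresponds to density: forall x forall y (Rxy -> exists z (Rxz & Rzy)).
F1: fails — Rbc but no z with Rbz and Rzc.
F2: fails — Rtv but no z with Rtz and Rzv.
F3: condition met.
F4: condition met.
F5: fails — Rxu but no z with Rxz and Rzu.
Valid on: F3, F4.

F3, F4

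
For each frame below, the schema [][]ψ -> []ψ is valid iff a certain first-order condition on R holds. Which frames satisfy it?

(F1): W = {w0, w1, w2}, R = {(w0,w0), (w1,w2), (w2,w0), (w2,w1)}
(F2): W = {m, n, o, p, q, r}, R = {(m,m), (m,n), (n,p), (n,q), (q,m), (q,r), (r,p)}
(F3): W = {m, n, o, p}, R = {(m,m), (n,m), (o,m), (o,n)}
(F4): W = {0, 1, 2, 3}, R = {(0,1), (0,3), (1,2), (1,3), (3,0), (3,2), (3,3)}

none

This is the axiom for density; its first-order frame correspondent is forall x forall y (Rxy -> exists z (Rxz & Rzy)).
(F1): fails — Rw1w2 but no z with Rw1z and Rzw2.
(F2): fails — Rrp but no z with Rrz and Rzp.
(F3): fails — Ron but no z with Roz and Rzn.
(F4): fails — R01 but no z with R0z and Rz1.
Valid on no frame.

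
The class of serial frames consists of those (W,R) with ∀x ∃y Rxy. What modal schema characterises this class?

The condition is seriality. The D schema □q → ◇q defines it.

□q → ◇q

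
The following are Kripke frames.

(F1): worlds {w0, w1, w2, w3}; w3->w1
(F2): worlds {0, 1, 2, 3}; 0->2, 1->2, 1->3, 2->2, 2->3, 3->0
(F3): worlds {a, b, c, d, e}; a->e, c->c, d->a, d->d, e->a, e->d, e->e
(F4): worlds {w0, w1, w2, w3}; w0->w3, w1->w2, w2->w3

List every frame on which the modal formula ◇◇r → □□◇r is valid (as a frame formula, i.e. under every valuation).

(F1)

The schema corresponds to a generalized confluence (Geach) condition: ∀x ∀y ∀z ((xR²y ∧ xR²z) → ∃w (y = w ∧ zRw)).
(F1): satisfies the condition.
(F2): fails — 0R²2, 0R²3 but no w with 2=w and 3Rw.
(F3): fails — aR²a, aR²a but no w with a=w and aRw.
(F4): fails — w1R²w3, w1R²w3 but no w with w3=w and w3Rw.
Valid on: (F1).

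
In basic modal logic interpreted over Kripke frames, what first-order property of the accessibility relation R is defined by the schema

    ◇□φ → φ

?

This is a form of the B axiom.
Its frame correspondent is symmetry — ∀x ∀y (Rxy → Ryx).

symmetry: ∀x ∀y (Rxy → Ryx)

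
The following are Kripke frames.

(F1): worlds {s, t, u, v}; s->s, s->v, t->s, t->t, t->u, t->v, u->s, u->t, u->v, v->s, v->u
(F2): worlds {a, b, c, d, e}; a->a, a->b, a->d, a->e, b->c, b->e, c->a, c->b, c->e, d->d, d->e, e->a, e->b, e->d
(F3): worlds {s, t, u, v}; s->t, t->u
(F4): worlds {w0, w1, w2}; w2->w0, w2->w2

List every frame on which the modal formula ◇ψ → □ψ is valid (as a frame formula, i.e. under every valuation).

(F3)

The schema corresponds to partial functionality: ∀x ∀y ∀z (Rxy ∧ Rxz → y = z).
(F1): fails — s sees both s and v.
(F2): fails — a sees both a and b.
(F3): holds.
(F4): fails — w2 sees both w0 and w2.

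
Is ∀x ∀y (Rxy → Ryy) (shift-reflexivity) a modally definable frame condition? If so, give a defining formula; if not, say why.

Yes, by □(□p → p)

The condition is shift-reflexivity. A defining modal formula is □(□p → p).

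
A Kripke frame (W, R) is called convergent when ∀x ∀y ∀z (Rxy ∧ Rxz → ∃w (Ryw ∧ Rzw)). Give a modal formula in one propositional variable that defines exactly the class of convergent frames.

This is convergence; the standard corresponding axiom is .2: ◇□r → □◇r.
Suppose ◇□r→□◇r is valid. Take Rxy, Rxz and set V(r)={w : Ryw}. Then □r at y so ◇□r at x, so □◇r at x, so ◇r at z, giving w with Rzw and Ryw.

◇□r → □◇r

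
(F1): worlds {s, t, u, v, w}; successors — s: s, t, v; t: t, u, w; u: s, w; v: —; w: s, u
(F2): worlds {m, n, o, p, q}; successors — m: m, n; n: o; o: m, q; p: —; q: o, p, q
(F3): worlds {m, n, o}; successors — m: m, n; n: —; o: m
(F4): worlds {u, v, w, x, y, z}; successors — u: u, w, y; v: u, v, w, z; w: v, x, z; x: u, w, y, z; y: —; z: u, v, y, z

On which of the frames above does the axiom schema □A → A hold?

Frame correspondent (Sahlqvist): ∀x Rxx — i.e. reflexivity.
(F1): fails — world u does not see itself.
(F2): fails — world n does not see itself.
(F3): fails — world n does not see itself.
(F4): fails — world w does not see itself.
Valid on no frame.

none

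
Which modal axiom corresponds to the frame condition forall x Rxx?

□r → r

This is reflexivity; the standard corresponding axiom is T: □r → r.
Suppose □r→r is valid. At any x set V(r)={w : Rxw}. Then □r holds at x, so r holds at x, i.e. Rxx.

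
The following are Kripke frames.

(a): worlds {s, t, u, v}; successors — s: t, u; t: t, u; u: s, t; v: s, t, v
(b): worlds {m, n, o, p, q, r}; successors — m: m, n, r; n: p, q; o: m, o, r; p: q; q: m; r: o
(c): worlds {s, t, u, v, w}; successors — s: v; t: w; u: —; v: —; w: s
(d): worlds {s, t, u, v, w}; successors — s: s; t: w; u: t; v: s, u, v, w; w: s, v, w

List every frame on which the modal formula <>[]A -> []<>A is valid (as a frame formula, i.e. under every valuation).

(a)

The schema corresponds to convergence: forall x forall y forall z (Rxy & Rxz -> exists w (Ryw & Rzw)).
(a): satisfies the condition.
(b): fails — Rmr and Rmm but r and m have no common successor.
(c): fails — Rsv and Rsv but v and v have no common successor.
(d): fails — Rvv and Rvu but v and u have no common successor.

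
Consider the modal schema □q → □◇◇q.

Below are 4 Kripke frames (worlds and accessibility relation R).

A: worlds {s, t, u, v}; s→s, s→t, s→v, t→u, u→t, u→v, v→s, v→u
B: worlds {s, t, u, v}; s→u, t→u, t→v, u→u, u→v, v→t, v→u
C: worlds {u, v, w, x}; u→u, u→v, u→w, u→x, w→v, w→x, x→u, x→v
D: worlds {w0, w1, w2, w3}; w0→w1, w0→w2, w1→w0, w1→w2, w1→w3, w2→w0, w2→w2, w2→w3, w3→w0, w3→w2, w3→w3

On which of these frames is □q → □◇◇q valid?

A, B, D

This is the axiom for a generalized confluence (Geach) condition; its first-order frame correspondent is ∀x ∀z (xRz → ∃w (xRw ∧ zR²w)).
A: satisfies the condition.
B: satisfies the condition.
C: fails — uRv but no t with uRt and vR²t.
D: satisfies the condition.
Valid on: A, B, D.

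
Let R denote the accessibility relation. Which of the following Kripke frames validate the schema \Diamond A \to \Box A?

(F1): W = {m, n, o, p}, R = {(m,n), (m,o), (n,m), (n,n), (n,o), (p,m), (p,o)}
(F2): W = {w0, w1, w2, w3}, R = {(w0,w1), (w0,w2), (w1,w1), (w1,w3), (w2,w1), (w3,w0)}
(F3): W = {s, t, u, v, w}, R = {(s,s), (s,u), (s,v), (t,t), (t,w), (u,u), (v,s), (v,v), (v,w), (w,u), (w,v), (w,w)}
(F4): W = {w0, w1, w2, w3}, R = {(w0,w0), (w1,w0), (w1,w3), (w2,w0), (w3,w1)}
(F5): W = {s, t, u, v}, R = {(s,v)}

(F5)

This is the axiom for partial functionality; its first-order frame correspondent is \forall x \forall y \forall z (Rxy \wedge Rxz \to y = z).
(F1): fails — m sees both n and o.
(F2): fails — w0 sees both w1 and w2.
(F3): fails — s sees both s and u.
(F4): fails — w1 sees both w0 and w3.
(F5): holds.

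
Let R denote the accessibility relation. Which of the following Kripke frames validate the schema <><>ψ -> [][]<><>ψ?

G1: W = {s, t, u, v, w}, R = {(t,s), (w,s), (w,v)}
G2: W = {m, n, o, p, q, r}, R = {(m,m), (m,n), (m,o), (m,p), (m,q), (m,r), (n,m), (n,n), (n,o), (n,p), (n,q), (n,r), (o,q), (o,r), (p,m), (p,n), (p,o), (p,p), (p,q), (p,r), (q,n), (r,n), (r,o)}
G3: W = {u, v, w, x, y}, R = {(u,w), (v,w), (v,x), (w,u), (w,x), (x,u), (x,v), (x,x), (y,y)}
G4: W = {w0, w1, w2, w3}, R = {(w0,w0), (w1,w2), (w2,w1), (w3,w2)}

The schema corresponds to a generalized confluence (Geach) condition: forall x forall y forall z ((x R^2 y & x R^2 z) -> exists w (y = w & z R^2 w)).
G1: condition met.
G2: fails — mR²m, mR²o but no w with m=w and oR²w.
G3: fails — vR²v, vR²u but no t with v=t and uR²t.
G4: condition met.

G1, G4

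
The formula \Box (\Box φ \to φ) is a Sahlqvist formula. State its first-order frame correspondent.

shift-reflexivity

Suppose □(□φ→φ) is valid. Take Rxy and set V(φ)={w : Ryw}. Then at y, □φ holds; since □(□φ→φ) at x, □φ→φ at y, so φ at y, i.e. Ryy.
Conversely, on a frame with shift-reflexivity the schema holds at every world under every valuation.
Frame condition: \forall x \forall y (Rxy \to Ryy).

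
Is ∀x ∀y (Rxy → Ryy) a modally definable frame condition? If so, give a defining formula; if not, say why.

Definable; □(□p → p) defines it

The condition is shift-reflexivity. A defining modal formula is □(□p → p).
Suppose □(□p→p) is valid. Take Rxy and set V(p)={w : Ryw}. Then at y, □p holds; since □(□p→p) at x, □p→p at y, so p at y, i.e. Ryy.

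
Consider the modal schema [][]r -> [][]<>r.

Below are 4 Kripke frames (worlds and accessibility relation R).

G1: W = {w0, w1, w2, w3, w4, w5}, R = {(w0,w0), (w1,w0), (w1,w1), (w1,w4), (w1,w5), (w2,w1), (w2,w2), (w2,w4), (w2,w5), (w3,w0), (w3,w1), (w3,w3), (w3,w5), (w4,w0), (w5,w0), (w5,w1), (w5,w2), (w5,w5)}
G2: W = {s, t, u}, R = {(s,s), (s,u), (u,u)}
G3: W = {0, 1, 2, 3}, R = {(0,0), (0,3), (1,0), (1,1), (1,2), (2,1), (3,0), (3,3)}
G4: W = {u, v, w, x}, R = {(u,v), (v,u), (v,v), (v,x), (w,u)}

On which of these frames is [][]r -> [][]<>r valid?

G1, G2, G3

The schema corresponds to a generalized confluence (Geach) condition: forall x forall z (x R^2 z -> exists w (x R^2 w & zRw)).
G1: holds.
G2: holds.
G3: holds.
G4: fails — uR²x but no t with uR²t and xRt.
Valid on: G1, G2, G3.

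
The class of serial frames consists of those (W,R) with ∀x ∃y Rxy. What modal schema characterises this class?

A defining formula is □s → ◇s (the D axiom).

□s → ◇s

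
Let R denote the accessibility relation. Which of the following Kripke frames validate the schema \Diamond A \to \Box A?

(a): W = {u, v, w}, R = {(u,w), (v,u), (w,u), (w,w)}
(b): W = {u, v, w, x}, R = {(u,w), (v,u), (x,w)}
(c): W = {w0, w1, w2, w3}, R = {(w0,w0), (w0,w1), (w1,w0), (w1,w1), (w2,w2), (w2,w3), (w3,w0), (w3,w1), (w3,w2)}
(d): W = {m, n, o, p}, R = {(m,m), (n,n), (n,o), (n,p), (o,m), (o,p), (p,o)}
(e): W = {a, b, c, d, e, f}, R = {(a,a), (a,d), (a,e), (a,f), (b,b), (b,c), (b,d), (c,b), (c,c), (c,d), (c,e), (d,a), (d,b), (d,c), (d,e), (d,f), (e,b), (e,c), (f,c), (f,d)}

(b)

This is the axiom for partial functionality; its first-order frame correspondent is \forall x \forall y \forall z (Rxy \wedge Rxz \to y = z).
(a): fails — w sees both u and w.
(b): condition met.
(c): fails — w0 sees both w0 and w1.
(d): fails — n sees both n and o.
(e): fails — a sees both a and d.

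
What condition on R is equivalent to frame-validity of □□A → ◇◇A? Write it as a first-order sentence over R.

This is a Sahlqvist (Geach-type) schema ◇^0□^2A → □^0◇^2A.
Minimal-valuation argument: fix x; take any y with xR^0y and any z with xR^0z. Set V(A) to the set of worlds R-reachable from y in exactly 2 steps. Then □^2A holds at y, so the antecedent holds at x; validity forces ◇^2A at z, giving a w with zR^2w and yR^2w.
First-order correspondent: ∀x ∃w (xR²w ∧ xR²w).

∀x ∃w (xR²w ∧ xR²w)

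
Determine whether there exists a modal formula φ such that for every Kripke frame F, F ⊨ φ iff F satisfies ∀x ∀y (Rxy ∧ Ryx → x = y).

If a class were modally definable it would be closed under surjective bounded morphisms (Goldblatt–Thomason).
The 4-cycle (worlds a,b,c,d with a→b→c→d→a) is antisymmetric. Sending even-indexed worlds to • and odd-indexed worlds to ∘ is a surjective bounded morphism onto the two-world frame with •↔∘, which is not antisymmetric.
Hence antisymmetry is not modally definable.

No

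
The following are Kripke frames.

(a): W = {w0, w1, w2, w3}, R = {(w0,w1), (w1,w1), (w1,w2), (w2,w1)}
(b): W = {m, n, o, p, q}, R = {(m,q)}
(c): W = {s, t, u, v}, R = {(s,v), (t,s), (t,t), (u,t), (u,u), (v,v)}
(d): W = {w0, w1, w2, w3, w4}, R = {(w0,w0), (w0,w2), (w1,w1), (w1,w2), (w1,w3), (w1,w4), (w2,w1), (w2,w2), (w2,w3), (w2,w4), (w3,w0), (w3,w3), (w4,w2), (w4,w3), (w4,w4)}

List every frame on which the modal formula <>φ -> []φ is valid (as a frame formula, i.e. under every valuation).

This is the axiom for partial functionality; its first-order frame correspondent is forall x forall y forall z (Rxy & Rxz -> y = z).
(a): fails — w1 sees both w1 and w2.
(b): condition met.
(c): fails — t sees both s and t.
(d): fails — w0 sees both w0 and w2.

(b)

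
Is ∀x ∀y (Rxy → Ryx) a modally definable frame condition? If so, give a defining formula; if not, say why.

The condition is symmetry. A defining modal formula is r → □◇r.
Suppose r→□◇r is valid. Take Rxy and set V(r)={x}. Then r at x, so □◇r at x, so ◇r at y, so some z with Ryz has r; z=x, i.e. Ryx.

Definable; r → □◇r defines it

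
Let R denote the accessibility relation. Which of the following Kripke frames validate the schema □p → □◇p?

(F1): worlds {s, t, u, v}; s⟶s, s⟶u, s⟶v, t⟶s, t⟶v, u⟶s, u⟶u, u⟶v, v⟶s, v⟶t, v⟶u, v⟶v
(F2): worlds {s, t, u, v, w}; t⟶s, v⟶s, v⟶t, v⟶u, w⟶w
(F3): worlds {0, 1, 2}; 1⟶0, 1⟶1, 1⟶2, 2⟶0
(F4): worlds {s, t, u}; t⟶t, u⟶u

(F1), (F4)

Frame correspondent (Sahlqvist): ∀x ∀z (xRz → ∃w (xRw ∧ zRw)) — i.e. a generalized confluence (Geach) condition.
(F1): ✓.
(F2): fails — tRs but no w* with tRw* and sRw*.
(F3): fails — 1R0 but no w with 1Rw and 0Rw.
(F4): ✓.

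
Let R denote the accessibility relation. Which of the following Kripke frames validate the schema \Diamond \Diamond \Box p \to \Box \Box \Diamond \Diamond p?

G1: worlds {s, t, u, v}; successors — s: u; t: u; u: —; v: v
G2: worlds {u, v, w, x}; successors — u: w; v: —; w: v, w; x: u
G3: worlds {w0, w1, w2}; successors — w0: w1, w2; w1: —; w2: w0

G1

The schema corresponds to a generalized confluence (Geach) condition: \forall x \forall y \forall z ((x R^2 y \wedge x R^2 z) \to \exists w (yRw \wedge z R^2 w)).
G1: holds.
G2: fails — uR²v, uR²v but no t with vRt and vR²t.
G3: fails — w0R²w0, w0R²w0 but no w with w0Rw and w0R²w.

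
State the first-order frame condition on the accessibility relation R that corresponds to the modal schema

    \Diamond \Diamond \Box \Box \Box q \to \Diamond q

This is a Sahlqvist (Geach-type) schema ◇^2□^3q → □^0◇^1q.
Minimal-valuation argument: fix x; take any y with xR^2y and any z with xR^0z. Set V(q) to the set of worlds R-reachable from y in exactly 3 steps. Then □^3q holds at y, so the antecedent holds at x; validity forces ◇^1q at z, giving a w with zR^1w and yR^3w.
First-order correspondent: \forall x \forall y (x R^2 y \to \exists w (y R^3 w \wedge xRw)).

\forall x \forall y (x R^2 y \to \exists w (y R^3 w \wedge xRw))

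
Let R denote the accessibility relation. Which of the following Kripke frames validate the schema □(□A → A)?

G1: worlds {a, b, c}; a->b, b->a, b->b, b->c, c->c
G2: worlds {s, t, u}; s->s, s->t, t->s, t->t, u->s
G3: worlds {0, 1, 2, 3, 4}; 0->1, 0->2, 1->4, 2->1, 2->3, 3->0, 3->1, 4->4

This is the axiom for shift-reflexivity; its first-order frame correspondent is ∀x ∀y (Rxy → Ryy).
G1: fails — Rba but not Raa.
G2: ✓.
G3: fails — R02 but not R22.

G2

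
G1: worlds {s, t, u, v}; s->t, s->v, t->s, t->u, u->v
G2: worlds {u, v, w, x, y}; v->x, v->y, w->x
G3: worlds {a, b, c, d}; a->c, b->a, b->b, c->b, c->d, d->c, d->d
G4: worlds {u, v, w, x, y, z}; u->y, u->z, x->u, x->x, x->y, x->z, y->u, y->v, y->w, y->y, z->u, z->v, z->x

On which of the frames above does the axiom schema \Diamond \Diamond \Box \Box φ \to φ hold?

The schema corresponds to a generalized confluence (Geach) condition: \forall x \forall y (x R^2 y \to \exists w (y R^2 w \wedge x = w)).
G1: fails — sR²u but no w with uR²w and s=w.
G2: holds.
G3: fails — aR²d but no w with dR²w and a=w.
G4: fails — uR²v but no t with vR²t and u=t.
Valid on: G2.

G2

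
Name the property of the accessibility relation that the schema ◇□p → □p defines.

This is frame-equivalent to ◇p → □◇p (substitute ¬p for p and contrapose).
Suppose ◇p→□◇p is valid. Take Rxy, Rxz and set V(p)={y}. Then ◇p at x, so □◇p at x, so ◇p at z, so some w with Rzw has p; w=y, i.e. Rzy. By symmetry of the argument, Ryz.

The Euclidean property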